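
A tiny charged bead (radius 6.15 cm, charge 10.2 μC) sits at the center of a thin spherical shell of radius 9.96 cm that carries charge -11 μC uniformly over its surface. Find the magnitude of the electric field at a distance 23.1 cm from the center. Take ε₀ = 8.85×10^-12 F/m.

Symmetry ⇒ E = E(r) r̂. Gaussian sphere of radius r = 23.1 cm (r > 9.96 cm, enclosing both).
Q_enc = (10.2 μC) + (-11 μC) = -8.00e-7 C.
Gauss's law: E·4πr² = Q_enc/ε₀.
E = |Q_enc|/(4πε₀r²) = (8.00e-7)/(4π·8.85×10^-12·(0.231)²) = 1.35×10^5 N/C.

|E| = 1.35×10^5 N/C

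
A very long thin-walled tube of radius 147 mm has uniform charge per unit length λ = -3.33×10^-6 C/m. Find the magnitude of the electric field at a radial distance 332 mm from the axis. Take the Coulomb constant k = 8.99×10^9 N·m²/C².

By cylindrical symmetry E is radial; use a coaxial Gaussian cylinder of radius 332 mm and length L (r > 147 mm).
The full line charge is enclosed: λ_enc = -3.33×10^-6 C/m.
By Gauss's law (flux through the curved wall only), E·2πrL = λ_enc L/ε₀.
E = 2k|λ_enc|/r = 2(8.99×10^9)(3.33×10^-6)/(0.332) = 1.80e5 N/C.

1.80×10^5 V/m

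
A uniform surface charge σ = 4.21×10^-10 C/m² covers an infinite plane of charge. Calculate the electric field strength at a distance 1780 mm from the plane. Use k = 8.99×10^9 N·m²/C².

Choose a cylindrical pillbox piercing the sheet, end faces (area A) parallel to it.
Only the two end caps contribute flux: Φ = 2EA. With Q_enc = σA, Gauss's law gives E = |σ|/(2ε₀).
E = 2πk|σ| = 2π(8.99×10^9)(4.21×10^-10) = 23.8 N/C.

|E| = 23.8 N/C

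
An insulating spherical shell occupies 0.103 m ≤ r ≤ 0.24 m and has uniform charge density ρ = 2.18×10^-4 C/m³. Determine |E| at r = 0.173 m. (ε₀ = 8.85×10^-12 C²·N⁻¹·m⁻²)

E = 1.12×10^6 N/C

By spherical symmetry E is radial; choose a Gaussian sphere of radius r = 0.173 m (within the shell material, 0.103 m < r < 0.24 m).
Enclosed charge is the volume from a to r: Q_enc = (4π/3)ρ(r³ − a³) = 3.73×10^-6 C.
Applying ∮E·dA = Q_enc/ε₀ with Φ = E(4πr²):
E = |Q_enc|/(4πε₀r²) = (3.73e-6)/(4π·8.85×10^-12·(0.173)²) = 1.12×10^6 N/C.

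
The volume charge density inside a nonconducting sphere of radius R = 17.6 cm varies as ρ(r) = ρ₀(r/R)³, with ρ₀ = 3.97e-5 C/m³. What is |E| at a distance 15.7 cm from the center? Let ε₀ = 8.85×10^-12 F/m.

Symmetry ⇒ E = E(r) r̂. Gaussian sphere of radius r = 15.7 cm (r < R).
Integrate the density: Q_enc = 4π ∫₀^r ρ₀(r'/R)^3 r'² dr' = 4πρ₀ r^6/(6·R³) = 2.284×10^-7 C.
Since E is radial and uniform over the Gaussian sphere, Φ = E·4πr² = Q_enc/ε₀.
E = |Q_enc|/(4πε₀r²) = (2.284×10^-7)/(4π·8.85×10^-12·(0.157)²) = 8.33e4 N/C.

|E| ≈ 8.33e4 N/C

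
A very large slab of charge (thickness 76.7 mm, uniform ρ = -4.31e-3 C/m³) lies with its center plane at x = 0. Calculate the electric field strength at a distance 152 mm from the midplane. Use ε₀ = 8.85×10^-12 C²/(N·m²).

E ≈ 1.87×10^7 N/C

The point |x| = 152 mm lies outside the slab (half-thickness 0.03835 m). A symmetric pillbox spanning the full slab encloses Q_enc = ρ·d·A.
Flux = 2EA ⇒ E = |ρ|d/(2ε₀), independent of distance outside.
E = (4.31×10^-3)(0.0767)/(2·8.85×10^-12) = 1.87×10^7 N/C.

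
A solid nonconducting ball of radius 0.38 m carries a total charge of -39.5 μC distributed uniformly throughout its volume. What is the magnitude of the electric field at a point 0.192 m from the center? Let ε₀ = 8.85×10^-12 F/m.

1.24×10^6 N/C

Use a concentric Gaussian sphere at r = 0.192 m (r < R).
Only the charge within r is enclosed: Q_enc = Q·(r/R)³ = (-39.5 μC)·(0.192 m/0.38 m)³ = -5.095×10^-6 C.
By Gauss's law, ∮E·dA = E·4πr² = Q_enc/ε₀.
E = |Q_enc|/(4πε₀r²) = (5.095×10^-6)/(4π·8.85×10^-12·(0.192)²) = 1.24×10^6 N/C.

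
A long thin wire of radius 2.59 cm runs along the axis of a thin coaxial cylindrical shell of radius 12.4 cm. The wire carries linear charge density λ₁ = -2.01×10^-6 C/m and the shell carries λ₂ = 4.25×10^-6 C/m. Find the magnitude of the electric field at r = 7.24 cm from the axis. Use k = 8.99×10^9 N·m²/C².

Take a coaxial cylindrical Gaussian surface of radius r = 7.24 cm and length L (between the conductors, 2.59 cm < r < 12.4 cm).
Only the inner wire is enclosed; the outer shell contributes nothing inside itself. λ_enc = λ₁ = -2.01e-6 C/m.
Since E is radial and uniform over the curved surface, Φ = E·2πrL = Q_enc/ε₀ = λ_enc L/ε₀.
E = 2k|λ_enc|/r = 2(8.99×10^9)(2.01e-6)/(0.0724) = 4.99×10^5 N/C.

E = 4.99e5 V/m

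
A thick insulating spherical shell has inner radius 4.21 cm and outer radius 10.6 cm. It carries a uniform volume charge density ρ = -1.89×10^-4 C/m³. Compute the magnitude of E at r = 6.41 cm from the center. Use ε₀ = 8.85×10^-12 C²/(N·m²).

Use a concentric Gaussian sphere at r = 6.41 cm (within the shell material, 4.21 cm < r < 10.6 cm).
Only the shell between 4.21 cm and r is enclosed: Q_enc = ρ·(4π/3)(r³ − a³) = (-1.89×10^-4)·(4π/3)·((0.0641)³ − (0.0421)³) = -1.494×10^-7 C.
Gauss's law: E·4πr² = Q_enc/ε₀.
E = |Q_enc|/(4πε₀r²) = (1.494e-7)/(4π·8.85×10^-12·(0.0641)²) = 3.27×10^5 N/C.

|E| ≈ 3.27×10^5 V/m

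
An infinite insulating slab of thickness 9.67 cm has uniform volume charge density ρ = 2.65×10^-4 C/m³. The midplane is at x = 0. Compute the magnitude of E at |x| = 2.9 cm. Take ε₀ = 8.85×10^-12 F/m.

|E| = 8.68×10^5 N/C

By symmetry E is perpendicular to the slab. A Gaussian pillbox from −2.9 cm to +2.9 cm (face area A) lies entirely within the slab.
Q_enc = ρ·(2x)·A and flux = 2EA, so 2EA = 2ρxA/ε₀ ⇒ E = |ρ|x/ε₀.
E = (2.65×10^-4)(0.029)/(8.85×10^-12) = 8.68×10^5 N/C.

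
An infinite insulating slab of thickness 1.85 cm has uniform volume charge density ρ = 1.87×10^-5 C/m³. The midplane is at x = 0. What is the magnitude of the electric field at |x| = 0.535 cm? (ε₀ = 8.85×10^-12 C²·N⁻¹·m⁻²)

By symmetry E is perpendicular to the slab. A Gaussian pillbox from −0.535 cm to +0.535 cm (face area A) lies entirely within the slab.
Q_enc = ρ·(2x)·A and flux = 2EA, so 2EA = 2ρxA/ε₀ ⇒ E = |ρ|x/ε₀.
E = (1.87e-5)(0.00535)/(8.85×10^-12) = 1.13×10^4 N/C.

E ≈ 1.13×10^4 N/C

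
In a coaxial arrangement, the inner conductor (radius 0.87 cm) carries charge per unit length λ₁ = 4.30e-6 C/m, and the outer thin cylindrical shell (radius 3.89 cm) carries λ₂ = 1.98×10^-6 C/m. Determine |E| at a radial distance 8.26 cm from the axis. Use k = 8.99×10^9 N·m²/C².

Coaxial Gaussian cylinder, radius r = 8.26 cm, length L (r > 3.89 cm, enclosing both).
λ_enc = λ₁ + λ₂ = (4.30×10^-6) + (1.98e-6) = 6.28e-6 C/m.
Since E is radial and uniform over the curved surface, Φ = E·2πrL = Q_enc/ε₀ = λ_enc L/ε₀.
E = 2k|λ_enc|/r = 2(8.99×10^9)(6.28e-6)/(0.0826) = 1.37×10^6 N/C.

|E| = 1.37×10^6 N/C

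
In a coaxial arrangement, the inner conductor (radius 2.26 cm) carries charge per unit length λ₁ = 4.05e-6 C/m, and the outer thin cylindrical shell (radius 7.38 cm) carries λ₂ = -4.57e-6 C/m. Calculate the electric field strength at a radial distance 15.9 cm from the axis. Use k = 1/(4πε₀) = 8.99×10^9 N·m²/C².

|E| ≈ 5.88×10^4 N/C

Take a coaxial cylindrical Gaussian surface of radius r = 15.9 cm and length L (r > 7.38 cm, enclosing both).
λ_enc = λ₁ + λ₂ = (4.05×10^-6) + (-4.57e-6) = -5.20×10^-7 C/m.
Gauss's law: E·2πrL = λ_enc L/ε₀.
E = 2k|λ_enc|/r = 2(8.99×10^9)(5.20×10^-7)/(0.159) = 5.88e4 N/C.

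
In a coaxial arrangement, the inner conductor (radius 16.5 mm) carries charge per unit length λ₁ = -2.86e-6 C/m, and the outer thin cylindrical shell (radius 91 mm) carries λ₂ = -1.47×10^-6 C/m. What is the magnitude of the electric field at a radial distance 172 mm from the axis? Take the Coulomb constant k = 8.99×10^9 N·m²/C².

E = 4.53×10^5 N/C

Coaxial Gaussian cylinder, radius r = 172 mm, length L (r > 91 mm, enclosing both).
λ_enc = λ₁ + λ₂ = (-2.86e-6) + (-1.47e-6) = -4.33×10^-6 C/m.
By Gauss's law (flux through the curved wall only), E·2πrL = λ_enc L/ε₀.
E = 2k|λ_enc|/r = 2(8.99×10^9)(4.33×10^-6)/(0.172) = 4.53×10^5 N/C.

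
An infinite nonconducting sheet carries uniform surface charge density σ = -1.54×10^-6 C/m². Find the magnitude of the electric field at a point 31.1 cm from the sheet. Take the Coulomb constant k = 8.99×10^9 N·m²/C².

By planar symmetry E is perpendicular to the sheet and uniform; use a Gaussian pillbox with flat faces of area A on each side of the sheet.
Only the two end caps contribute flux: Φ = 2EA. With Q_enc = σA, Gauss's law gives E = |σ|/(2ε₀).
E = 2πk|σ| = 2π(8.99×10^9)(1.54×10^-6) = 8.70×10^4 N/C.

|E| ≈ 8.70×10^4 N/C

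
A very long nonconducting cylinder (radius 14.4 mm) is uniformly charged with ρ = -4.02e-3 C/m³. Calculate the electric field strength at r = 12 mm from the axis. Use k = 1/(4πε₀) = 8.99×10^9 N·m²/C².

Choose a coaxial cylinder of radius r = 12 mm (arbitrary length L) as the Gaussian surface (r < R).
Enclosed charge per unit length: λ_enc = ρ·πr² = (-4.02×10^-3)π(0.012)² = -1.819×10^-6 C/m.
Since E is radial and uniform over the curved surface, Φ = E·2πrL = Q_enc/ε₀ = λ_enc L/ε₀.
E = 2k|λ_enc|/r = 2(8.99×10^9)(1.819×10^-6)/(0.012) = 2.72e6 N/C.

2.72e6 V/m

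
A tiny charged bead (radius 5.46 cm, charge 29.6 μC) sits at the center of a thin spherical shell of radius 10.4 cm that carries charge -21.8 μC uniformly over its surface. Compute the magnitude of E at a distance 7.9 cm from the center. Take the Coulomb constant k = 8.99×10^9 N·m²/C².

Take a concentric spherical Gaussian surface of radius r = 7.9 cm (between the bodies, 5.46 cm < r < 10.4 cm).
The shell at 10.4 cm lies outside the Gaussian surface, so Q_enc = 29.6 μC = 2.96×10^-5 C.
Since E is radial and uniform over the Gaussian sphere, Φ = E·4πr² = Q_enc/ε₀.
E = k|Q_enc|/r² = (8.99×10^9)(2.96×10^-5)/(0.079)² = 4.26e7 N/C.

|E| = 4.26×10^7 N/C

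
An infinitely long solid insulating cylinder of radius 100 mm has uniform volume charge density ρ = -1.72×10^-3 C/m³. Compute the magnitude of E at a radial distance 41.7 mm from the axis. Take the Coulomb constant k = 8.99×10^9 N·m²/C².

E ≈ 4.05×10^6 N/C

By cylindrical symmetry E is radial; use a coaxial Gaussian cylinder of radius 41.7 mm and length L (r < R).
Charge inside radius r per length L is ρ·πr²·L, so λ_enc = ρπr² = -9.396×10^-6 C/m.
Applying ∮E·dA = Q_enc/ε₀ with the end caps contributing no flux:
E = 2k|λ_enc|/r = 2(8.99×10^9)(9.396×10^-6)/(0.0417) = 4.05e6 N/C.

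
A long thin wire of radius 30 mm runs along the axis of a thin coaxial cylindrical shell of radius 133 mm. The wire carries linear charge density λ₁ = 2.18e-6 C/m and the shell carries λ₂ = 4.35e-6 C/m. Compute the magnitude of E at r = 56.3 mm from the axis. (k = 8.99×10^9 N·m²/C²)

By cylindrical symmetry E is radial; use a coaxial Gaussian cylinder of radius 56.3 mm and length L (between the conductors, 30 mm < r < 133 mm).
The shell at 133 mm lies outside the Gaussian surface, so λ_enc = λ₁ = 2.18×10^-6 C/m.
Applying ∮E·dA = Q_enc/ε₀ with the end caps contributing no flux:
E = 2k|λ_enc|/r = 2(8.99×10^9)(2.18×10^-6)/(0.0563) = 6.96×10^5 N/C.

6.96×10^5 V/m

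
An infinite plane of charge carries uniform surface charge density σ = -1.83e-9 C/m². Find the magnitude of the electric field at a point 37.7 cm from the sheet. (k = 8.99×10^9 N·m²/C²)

The symmetry is planar: E is normal to the sheet and the same magnitude on both sides. Take a pillbox straddling the sheet with end-cap area A.
Flux Φ = 2EA and Q_enc = σA, so 2EA = σA/ε₀ ⇒ E = |σ|/(2ε₀), independent of distance.
E = 2πk|σ| = 2π(8.99×10^9)(1.83×10^-9) = 103 N/C.

|E| ≈ 103 N/C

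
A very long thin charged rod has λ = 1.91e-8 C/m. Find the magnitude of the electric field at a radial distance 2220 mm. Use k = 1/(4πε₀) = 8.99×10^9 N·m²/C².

Take a coaxial cylindrical Gaussian surface of radius r = 2220 mm and length L.
Q_enc = λL, so λ_enc = 1.91×10^-8 C/m.
Since E is radial and uniform over the curved surface, Φ = E·2πrL = Q_enc/ε₀ = λ_enc L/ε₀.
E = 2k|λ_enc|/r = 2(8.99×10^9)(1.91×10^-8)/(2.22) = 155 N/C.

|E| = 155 V/m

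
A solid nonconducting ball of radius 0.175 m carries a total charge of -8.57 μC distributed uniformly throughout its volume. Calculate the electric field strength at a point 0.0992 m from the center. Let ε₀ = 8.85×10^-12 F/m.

Use a concentric Gaussian sphere at r = 0.0992 m (r < R).
For a uniform sphere the enclosed fraction is (r/R)³, so Q_enc = (-8.57 μC)(0.0992/0.175)³ = -1.561e-6 C.
Gauss's law: E·4πr² = Q_enc/ε₀.
E = |Q_enc|/(4πε₀r²) = (1.561e-6)/(4π·8.85×10^-12·(0.0992)²) = 1.43e6 N/C.

1.43×10^6 N/C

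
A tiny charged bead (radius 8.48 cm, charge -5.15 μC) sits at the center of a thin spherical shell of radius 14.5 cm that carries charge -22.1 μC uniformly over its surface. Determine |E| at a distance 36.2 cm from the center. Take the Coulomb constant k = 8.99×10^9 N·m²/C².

By spherical symmetry E is radial; choose a Gaussian sphere of radius r = 36.2 cm (r > 14.5 cm, enclosing both).
Q_enc = (-5.15 μC) + (-22.1 μC) = -2.725e-5 C.
Since E is radial and uniform over the Gaussian sphere, Φ = E·4πr² = Q_enc/ε₀.
E = k|Q_enc|/r² = (8.99×10^9)(2.725×10^-5)/(0.362)² = 1.87×10^6 N/C.

|E| = 1.87×10^6 N/C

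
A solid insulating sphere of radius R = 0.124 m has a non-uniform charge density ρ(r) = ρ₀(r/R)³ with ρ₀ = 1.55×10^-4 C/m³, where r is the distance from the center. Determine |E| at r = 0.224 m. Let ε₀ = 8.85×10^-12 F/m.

E ≈ 1.11e5 N/C

Take a concentric spherical Gaussian surface of radius r = 0.224 m (r > R, all charge enclosed).
Q_enc = 4π ∫₀^R ρ₀(r'/R)^3 r'² dr' = 4πρ₀R³/6 = 6.189e-7 C.
By Gauss's law, ∮E·dA = E·4πr² = Q_enc/ε₀.
E = |Q_enc|/(4πε₀r²) = (6.189×10^-7)/(4π·8.85×10^-12·(0.224)²) = 1.11×10^5 N/C.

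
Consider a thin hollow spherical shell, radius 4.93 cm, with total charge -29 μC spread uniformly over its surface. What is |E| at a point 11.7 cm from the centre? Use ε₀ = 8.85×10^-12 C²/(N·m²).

By spherical symmetry E is radial; choose a Gaussian sphere of radius r = 11.7 cm (r > 4.93 cm).
The entire shell is enclosed: Q_enc = -2.90e-5 C.
By Gauss's law, ∮E·dA = E·4πr² = Q_enc/ε₀.
E = |Q_enc|/(4πε₀r²) = (2.90×10^-5)/(4π·8.85×10^-12·(0.117)²) = 1.90×10^7 N/C.

1.90×10^7 V/m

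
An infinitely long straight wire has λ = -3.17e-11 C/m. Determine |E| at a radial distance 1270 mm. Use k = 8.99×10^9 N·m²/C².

By cylindrical symmetry E is radial; use a coaxial Gaussian cylinder of radius 1270 mm and length L.
Q_enc = λL, so λ_enc = -3.17×10^-11 C/m.
Since E is radial and uniform over the curved surface, Φ = E·2πrL = Q_enc/ε₀ = λ_enc L/ε₀.
E = 2k|λ_enc|/r = 2(8.99×10^9)(3.17×10^-11)/(1.27) = 0.449 N/C.

|E| ≈ 0.449 N/C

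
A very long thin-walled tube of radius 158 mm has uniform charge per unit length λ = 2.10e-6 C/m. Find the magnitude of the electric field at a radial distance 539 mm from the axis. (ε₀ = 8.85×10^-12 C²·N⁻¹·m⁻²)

By cylindrical symmetry E is radial; use a coaxial Gaussian cylinder of radius 539 mm and length L (r > 158 mm).
The full line charge is enclosed: λ_enc = 2.10×10^-6 C/m.
Since E is radial and uniform over the curved surface, Φ = E·2πrL = Q_enc/ε₀ = λ_enc L/ε₀.
E = |λ_enc|/(2πε₀r) = (2.10e-6)/(2π·8.85×10^-12·0.539) = 7.01×10^4 N/C.

|E| = 7.01e4 N/C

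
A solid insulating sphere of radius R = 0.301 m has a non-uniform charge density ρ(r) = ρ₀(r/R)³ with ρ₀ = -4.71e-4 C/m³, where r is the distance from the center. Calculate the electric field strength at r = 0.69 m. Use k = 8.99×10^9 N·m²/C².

Use a concentric Gaussian sphere at r = 0.69 m (r > R, all charge enclosed).
Q_enc = 4π ∫₀^R ρ₀(r'/R)^3 r'² dr' = 4πρ₀R³/6 = -2.69e-5 C.
Gauss's law: E·4πr² = Q_enc/ε₀.
E = k|Q_enc|/r² = (8.99×10^9)(2.69e-5)/(0.69)² = 5.08×10^5 N/C.

E = 5.08×10^5 N/C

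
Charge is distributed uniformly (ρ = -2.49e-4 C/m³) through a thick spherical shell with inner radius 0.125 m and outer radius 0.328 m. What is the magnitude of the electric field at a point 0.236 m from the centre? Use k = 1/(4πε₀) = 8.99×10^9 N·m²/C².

Symmetry ⇒ E = E(r) r̂. Gaussian sphere of radius r = 0.236 m (within the shell material, 0.125 m < r < 0.328 m).
Enclosed charge is the volume from a to r: Q_enc = (4π/3)ρ(r³ − a³) = -1.167×10^-5 C.
Since E is radial and uniform over the Gaussian sphere, Φ = E·4πr² = Q_enc/ε₀.
E = k|Q_enc|/r² = (8.99×10^9)(1.167×10^-5)/(0.236)² = 1.88×10^6 N/C.

E ≈ 1.88×10^6 V/m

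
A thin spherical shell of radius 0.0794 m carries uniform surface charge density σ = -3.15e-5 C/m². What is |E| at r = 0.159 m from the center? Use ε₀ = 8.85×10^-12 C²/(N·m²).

|E| = 8.88×10^5 V/m

Use a concentric Gaussian sphere at r = 0.159 m (r > 0.0794 m).
The entire shell is enclosed: Q_enc = σ·4πR² = (-3.15×10^-5)·4π·(0.0794)² = -2.496×10^-6 C.
By Gauss's law, ∮E·dA = E·4πr² = Q_enc/ε₀.
E = |Q_enc|/(4πε₀r²) = (2.496×10^-6)/(4π·8.85×10^-12·(0.159)²) = 8.88×10^5 N/C.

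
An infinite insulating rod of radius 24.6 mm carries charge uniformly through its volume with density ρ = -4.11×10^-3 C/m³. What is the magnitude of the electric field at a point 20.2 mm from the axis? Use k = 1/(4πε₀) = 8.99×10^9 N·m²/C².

By cylindrical symmetry E is radial; use a coaxial Gaussian cylinder of radius 20.2 mm and length L (r < R).
Enclosed charge per unit length: λ_enc = ρ·πr² = (-4.11e-3)π(0.0202)² = -5.269×10^-6 C/m.
By Gauss's law (flux through the curved wall only), E·2πrL = λ_enc L/ε₀.
E = 2k|λ_enc|/r = 2(8.99×10^9)(5.269×10^-6)/(0.0202) = 4.69×10^6 N/C.

E = 4.69e6 N/C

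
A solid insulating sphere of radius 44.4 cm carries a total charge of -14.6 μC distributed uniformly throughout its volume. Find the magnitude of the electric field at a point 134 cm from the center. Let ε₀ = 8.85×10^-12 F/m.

|E| ≈ 7.31×10^4 V/m

Take a concentric spherical Gaussian surface of radius r = 134 cm (r > R, so the entire charge is enclosed).
Q_enc = -14.6 μC = -1.46×10^-5 C.
By Gauss's law, ∮E·dA = E·4πr² = Q_enc/ε₀.
E = |Q_enc|/(4πε₀r²) = (1.46e-5)/(4π·8.85×10^-12·(1.34)²) = 7.31×10^4 N/C.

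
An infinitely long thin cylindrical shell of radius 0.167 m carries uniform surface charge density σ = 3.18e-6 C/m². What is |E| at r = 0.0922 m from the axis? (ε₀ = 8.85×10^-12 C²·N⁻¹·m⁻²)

E = 0 (no enclosed charge)

Take a coaxial cylindrical Gaussian surface of radius r = 0.0922 m and length L (r < 0.167 m, inside the shell).
All the surface charge lies outside this cylinder: Q_enc = 0, hence E = 0.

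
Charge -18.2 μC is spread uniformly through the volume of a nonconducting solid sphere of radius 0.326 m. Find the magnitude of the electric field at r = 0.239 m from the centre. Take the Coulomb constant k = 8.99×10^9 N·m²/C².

By spherical symmetry E is radial; choose a Gaussian sphere of radius r = 0.239 m (r < R).
Only the charge within r is enclosed: Q_enc = Q·(r/R)³ = (-18.2 μC)·(0.239 m/0.326 m)³ = -7.172e-6 C.
Applying ∮E·dA = Q_enc/ε₀ with Φ = E(4πr²):
E = k|Q_enc|/r² = (8.99×10^9)(7.172×10^-6)/(0.239)² = 1.13×10^6 N/C.

|E| ≈ 1.13×10^6 N/C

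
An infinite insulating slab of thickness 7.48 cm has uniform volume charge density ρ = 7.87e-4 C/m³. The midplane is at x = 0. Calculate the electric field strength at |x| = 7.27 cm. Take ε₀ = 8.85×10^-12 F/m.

The point |x| = 7.27 cm lies outside the slab (half-thickness 0.0374 m). A symmetric pillbox spanning the full slab encloses Q_enc = ρ·d·A.
Flux = 2EA ⇒ E = |ρ|d/(2ε₀), independent of distance outside.
E = (7.87×10^-4)(0.0748)/(2·8.85×10^-12) = 3.33e6 N/C.

3.33×10^6 N/C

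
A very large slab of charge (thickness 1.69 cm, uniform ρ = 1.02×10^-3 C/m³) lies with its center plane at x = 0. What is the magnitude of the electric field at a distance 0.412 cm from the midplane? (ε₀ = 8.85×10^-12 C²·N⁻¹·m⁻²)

4.75×10^5 V/m

By symmetry E is perpendicular to the slab. A Gaussian pillbox from −0.412 cm to +0.412 cm (face area A) lies entirely within the slab.
Q_enc = ρ·(2x)·A and flux = 2EA, so 2EA = 2ρxA/ε₀ ⇒ E = |ρ|x/ε₀.
E = (1.02×10^-3)(0.00412)/(8.85×10^-12) = 4.75×10^5 N/C.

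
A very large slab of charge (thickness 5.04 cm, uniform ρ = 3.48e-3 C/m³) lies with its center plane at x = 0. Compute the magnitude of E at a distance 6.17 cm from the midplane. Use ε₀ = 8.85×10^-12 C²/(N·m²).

The point |x| = 6.17 cm lies outside the slab (half-thickness 0.0252 m). A symmetric pillbox spanning the full slab encloses Q_enc = ρ·d·A.
Flux = 2EA ⇒ E = |ρ|d/(2ε₀), independent of distance outside.
E = (3.48e-3)(0.0504)/(2·8.85×10^-12) = 9.91e6 N/C.

|E| = 9.91×10^6 N/C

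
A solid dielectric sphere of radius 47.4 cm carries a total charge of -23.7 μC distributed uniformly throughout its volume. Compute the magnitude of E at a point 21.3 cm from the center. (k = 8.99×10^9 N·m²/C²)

|E| ≈ 4.26e5 V/m

Take a concentric spherical Gaussian surface of radius r = 21.3 cm (r < R).
For a uniform sphere the enclosed fraction is (r/R)³, so Q_enc = (-23.7 μC)(0.213/0.474)³ = -2.151e-6 C.
By Gauss's law, ∮E·dA = E·4πr² = Q_enc/ε₀.
E = k|Q_enc|/r² = (8.99×10^9)(2.151×10^-6)/(0.213)² = 4.26×10^5 N/C.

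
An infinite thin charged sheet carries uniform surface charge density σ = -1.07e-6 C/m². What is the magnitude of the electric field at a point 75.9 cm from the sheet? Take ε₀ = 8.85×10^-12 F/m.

E = 6.05×10^4 N/C

By planar symmetry E is perpendicular to the sheet and uniform; use a Gaussian pillbox with flat faces of area A on each side of the sheet.
Flux Φ = 2EA and Q_enc = σA, so 2EA = σA/ε₀ ⇒ E = |σ|/(2ε₀), independent of distance.
E = |σ|/(2ε₀) = (1.07×10^-6)/(2·8.85×10^-12) = 6.05×10^4 N/C.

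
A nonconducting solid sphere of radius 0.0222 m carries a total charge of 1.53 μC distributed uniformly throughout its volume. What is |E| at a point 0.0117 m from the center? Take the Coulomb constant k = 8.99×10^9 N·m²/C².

1.47×10^7 N/C

Use a concentric Gaussian sphere at r = 0.0117 m (r < R).
Only the charge within r is enclosed: Q_enc = Q·(r/R)³ = (1.53 μC)·(0.0117 m/0.0222 m)³ = 2.24×10^-7 C.
By Gauss's law, ∮E·dA = E·4πr² = Q_enc/ε₀.
E = k|Q_enc|/r² = (8.99×10^9)(2.24e-7)/(0.0117)² = 1.47×10^7 N/C.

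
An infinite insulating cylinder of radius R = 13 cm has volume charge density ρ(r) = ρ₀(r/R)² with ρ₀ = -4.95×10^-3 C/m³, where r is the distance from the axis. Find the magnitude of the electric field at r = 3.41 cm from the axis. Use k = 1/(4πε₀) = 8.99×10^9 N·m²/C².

E ≈ 3.28×10^5 V/m

By cylindrical symmetry E is radial; use a coaxial Gaussian cylinder of radius 3.41 cm and length L (r < R).
λ_enc = ∫₀^r ρ(r')·2πr' dr' = (2πρ₀/R²)·r^4/4 = -6.221×10^-7 C/m.
Gauss's law: E·2πrL = λ_enc L/ε₀.
E = 2k|λ_enc|/r = 2(8.99×10^9)(6.221×10^-7)/(0.0341) = 3.28×10^5 N/C.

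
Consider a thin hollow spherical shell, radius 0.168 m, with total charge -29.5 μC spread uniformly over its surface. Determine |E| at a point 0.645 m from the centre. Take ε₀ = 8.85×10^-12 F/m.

By spherical symmetry E is radial; choose a Gaussian sphere of radius r = 0.645 m (r > 0.168 m).
The entire shell is enclosed: Q_enc = -2.95×10^-5 C.
By Gauss's law, ∮E·dA = E·4πr² = Q_enc/ε₀.
E = |Q_enc|/(4πε₀r²) = (2.95×10^-5)/(4π·8.85×10^-12·(0.645)²) = 6.38×10^5 N/C.

E = 6.38×10^5 N/C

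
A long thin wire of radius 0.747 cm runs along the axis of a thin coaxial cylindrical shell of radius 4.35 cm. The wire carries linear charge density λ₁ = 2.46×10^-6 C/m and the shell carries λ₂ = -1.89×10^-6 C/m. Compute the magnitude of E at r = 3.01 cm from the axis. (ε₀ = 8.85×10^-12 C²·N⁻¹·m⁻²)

|E| = 1.47e6 N/C

By cylindrical symmetry E is radial; use a coaxial Gaussian cylinder of radius 3.01 cm and length L (between the conductors, 0.747 cm < r < 4.35 cm).
Only the inner wire is enclosed; the outer shell contributes nothing inside itself. λ_enc = λ₁ = 2.46×10^-6 C/m.
Gauss's law: E·2πrL = λ_enc L/ε₀.
E = |λ_enc|/(2πε₀r) = (2.46e-6)/(2π·8.85×10^-12·0.0301) = 1.47×10^6 N/C.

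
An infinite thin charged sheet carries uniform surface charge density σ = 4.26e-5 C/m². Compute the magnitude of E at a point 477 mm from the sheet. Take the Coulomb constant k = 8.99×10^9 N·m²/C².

E ≈ 2.41×10^6 N/C

The symmetry is planar: E is normal to the sheet and the same magnitude on both sides. Take a pillbox straddling the sheet with end-cap area A.
Flux Φ = 2EA and Q_enc = σA, so 2EA = σA/ε₀ ⇒ E = |σ|/(2ε₀), independent of distance.
E = 2πk|σ| = 2π(8.99×10^9)(4.26×10^-5) = 2.41e6 N/C.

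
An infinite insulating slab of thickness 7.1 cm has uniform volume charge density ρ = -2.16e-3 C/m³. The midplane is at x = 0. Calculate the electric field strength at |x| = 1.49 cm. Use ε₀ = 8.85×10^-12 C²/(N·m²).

3.64e6 N/C

By symmetry E is perpendicular to the slab. A Gaussian pillbox from −1.49 cm to +1.49 cm (face area A) lies entirely within the slab.
Q_enc = ρ·(2x)·A and flux = 2EA, so 2EA = 2ρxA/ε₀ ⇒ E = |ρ|x/ε₀.
E = (2.16e-3)(0.0149)/(8.85×10^-12) = 3.64×10^6 N/C.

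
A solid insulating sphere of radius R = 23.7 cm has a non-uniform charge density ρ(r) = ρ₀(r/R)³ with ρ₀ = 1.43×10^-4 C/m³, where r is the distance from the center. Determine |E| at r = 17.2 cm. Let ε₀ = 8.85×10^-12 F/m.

E ≈ 1.77×10^5 N/C

Use a concentric Gaussian sphere at r = 17.2 cm (r < R).
Integrate the density: Q_enc = 4π ∫₀^r ρ₀(r'/R)^3 r'² dr' = 4πρ₀ r^6/(6·R³) = 5.825×10^-7 C.
Gauss's law: E·4πr² = Q_enc/ε₀.
E = |Q_enc|/(4πε₀r²) = (5.825e-7)/(4π·8.85×10^-12·(0.172)²) = 1.77×10^5 N/C.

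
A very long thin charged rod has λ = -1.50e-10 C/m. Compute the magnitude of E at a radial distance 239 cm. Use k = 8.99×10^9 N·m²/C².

Choose a coaxial cylinder of radius r = 239 cm (arbitrary length L) as the Gaussian surface.
Q_enc = λL, so λ_enc = -1.50×10^-10 C/m.
Applying ∮E·dA = Q_enc/ε₀ with the end caps contributing no flux:
E = 2k|λ_enc|/r = 2(8.99×10^9)(1.50e-10)/(2.39) = 1.13 N/C.

E = 1.13 N/C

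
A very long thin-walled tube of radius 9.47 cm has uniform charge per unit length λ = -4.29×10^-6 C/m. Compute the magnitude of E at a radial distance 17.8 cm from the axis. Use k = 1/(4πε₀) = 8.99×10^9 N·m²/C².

Coaxial Gaussian cylinder, radius r = 17.8 cm, length L (r > 9.47 cm).
The full line charge is enclosed: λ_enc = -4.29e-6 C/m.
Applying ∮E·dA = Q_enc/ε₀ with the end caps contributing no flux:
E = 2k|λ_enc|/r = 2(8.99×10^9)(4.29×10^-6)/(0.178) = 4.33×10^5 N/C.

E = 4.33×10^5 N/C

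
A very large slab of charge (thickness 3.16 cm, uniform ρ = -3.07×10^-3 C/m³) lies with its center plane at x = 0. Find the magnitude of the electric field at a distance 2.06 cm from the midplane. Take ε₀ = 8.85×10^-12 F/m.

5.48×10^6 N/C

The point |x| = 2.06 cm lies outside the slab (half-thickness 0.0158 m). A symmetric pillbox spanning the full slab encloses Q_enc = ρ·d·A.
Flux = 2EA ⇒ E = |ρ|d/(2ε₀), independent of distance outside.
E = (3.07×10^-3)(0.0316)/(2·8.85×10^-12) = 5.48e6 N/C.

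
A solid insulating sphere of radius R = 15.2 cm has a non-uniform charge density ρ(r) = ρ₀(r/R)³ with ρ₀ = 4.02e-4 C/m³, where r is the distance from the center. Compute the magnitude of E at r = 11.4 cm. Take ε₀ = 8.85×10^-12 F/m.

Take a concentric spherical Gaussian surface of radius r = 11.4 cm (r < R).
Integrate the density: Q_enc = 4π ∫₀^r ρ₀(r'/R)^3 r'² dr' = 4πρ₀ r^6/(6·R³) = 5.262e-7 C.
Since E is radial and uniform over the Gaussian sphere, Φ = E·4πr² = Q_enc/ε₀.
E = |Q_enc|/(4πε₀r²) = (5.262×10^-7)/(4π·8.85×10^-12·(0.114)²) = 3.64×10^5 N/C.

E = 3.64e5 N/C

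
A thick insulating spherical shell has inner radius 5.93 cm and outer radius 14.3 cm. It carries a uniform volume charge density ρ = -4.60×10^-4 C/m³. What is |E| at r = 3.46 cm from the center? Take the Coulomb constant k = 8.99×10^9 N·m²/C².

By spherical symmetry E is radial; choose a Gaussian sphere of radius r = 3.46 cm (r < 5.93 cm, inside the empty cavity).
Q_enc = 0 (all charge lies at larger r); Gauss's law gives E = 0.

E = 0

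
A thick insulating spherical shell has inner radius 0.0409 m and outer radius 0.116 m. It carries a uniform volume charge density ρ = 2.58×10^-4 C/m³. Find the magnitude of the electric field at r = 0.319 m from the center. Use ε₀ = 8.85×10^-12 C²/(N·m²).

By spherical symmetry E is radial; choose a Gaussian sphere of radius r = 0.319 m (r > 0.116 m, enclosing the whole shell).
Q_enc = ρ·(4π/3)(b³ − a³) = (2.58×10^-4)·(4π/3)·((0.116)³ − (0.0409)³) = 1.613e-6 C.
By Gauss's law, ∮E·dA = E·4πr² = Q_enc/ε₀.
E = |Q_enc|/(4πε₀r²) = (1.613×10^-6)/(4π·8.85×10^-12·(0.319)²) = 1.43×10^5 N/C.

1.43e5 N/C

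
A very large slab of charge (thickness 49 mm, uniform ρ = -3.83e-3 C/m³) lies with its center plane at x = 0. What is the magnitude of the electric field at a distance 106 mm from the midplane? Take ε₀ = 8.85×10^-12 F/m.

E ≈ 1.06×10^7 V/m

The point |x| = 106 mm lies outside the slab (half-thickness 0.0245 m). A symmetric pillbox spanning the full slab encloses Q_enc = ρ·d·A.
Flux = 2EA ⇒ E = |ρ|d/(2ε₀), independent of distance outside.
E = (3.83×10^-3)(0.049)/(2·8.85×10^-12) = 1.06×10^7 N/C.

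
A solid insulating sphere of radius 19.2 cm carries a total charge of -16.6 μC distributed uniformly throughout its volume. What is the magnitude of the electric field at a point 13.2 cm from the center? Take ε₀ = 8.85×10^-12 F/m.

Take a concentric spherical Gaussian surface of radius r = 13.2 cm (r < R).
For a uniform sphere the enclosed fraction is (r/R)³, so Q_enc = (-16.6 μC)(0.132/0.192)³ = -5.394e-6 C.
Applying ∮E·dA = Q_enc/ε₀ with Φ = E(4πr²):
E = |Q_enc|/(4πε₀r²) = (5.394×10^-6)/(4π·8.85×10^-12·(0.132)²) = 2.78e6 N/C.

2.78e6 N/C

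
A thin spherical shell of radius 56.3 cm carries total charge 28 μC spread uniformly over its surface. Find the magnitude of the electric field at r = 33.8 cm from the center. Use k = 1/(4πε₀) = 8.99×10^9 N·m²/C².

By spherical symmetry E is radial; choose a Gaussian sphere of radius r = 33.8 cm (inside the shell, r < 56.3 cm).
No charge lies within this surface, so Q_enc = 0 and Gauss's law gives E·4πr² = 0 ⇒ E = 0.

|E| = 0 N/C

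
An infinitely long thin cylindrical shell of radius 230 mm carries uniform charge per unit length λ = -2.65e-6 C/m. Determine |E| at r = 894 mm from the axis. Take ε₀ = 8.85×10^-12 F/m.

E = 5.33×10^4 N/C

Coaxial Gaussian cylinder, radius r = 894 mm, length L (r > 230 mm).
The full line charge is enclosed: λ_enc = -2.65×10^-6 C/m.
Applying ∮E·dA = Q_enc/ε₀ with the end caps contributing no flux:
E = |λ_enc|/(2πε₀r) = (2.65×10^-6)/(2π·8.85×10^-12·0.894) = 5.33×10^4 N/C.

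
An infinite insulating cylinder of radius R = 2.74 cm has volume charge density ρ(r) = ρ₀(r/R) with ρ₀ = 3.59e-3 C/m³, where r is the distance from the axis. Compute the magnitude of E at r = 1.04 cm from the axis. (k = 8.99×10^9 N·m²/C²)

By cylindrical symmetry E is radial; use a coaxial Gaussian cylinder of radius 1.04 cm and length L (r < R).
λ_enc = ∫₀^r ρ(r')·2πr' dr' = (2πρ₀/R)·r^3/3 = 3.087×10^-7 C/m.
Applying ∮E·dA = Q_enc/ε₀ with the end caps contributing no flux:
E = 2k|λ_enc|/r = 2(8.99×10^9)(3.087×10^-7)/(0.0104) = 5.34e5 N/C.

E = 5.34e5 N/C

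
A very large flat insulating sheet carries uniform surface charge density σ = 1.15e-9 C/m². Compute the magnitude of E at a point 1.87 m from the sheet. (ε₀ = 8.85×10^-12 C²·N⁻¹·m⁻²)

By planar symmetry E is perpendicular to the sheet and uniform; use a Gaussian pillbox with flat faces of area A on each side of the sheet.
Flux Φ = 2EA and Q_enc = σA, so 2EA = σA/ε₀ ⇒ E = |σ|/(2ε₀), independent of distance.
E = |σ|/(2ε₀) = (1.15×10^-9)/(2·8.85×10^-12) = 65 N/C.

|E| = 65 V/m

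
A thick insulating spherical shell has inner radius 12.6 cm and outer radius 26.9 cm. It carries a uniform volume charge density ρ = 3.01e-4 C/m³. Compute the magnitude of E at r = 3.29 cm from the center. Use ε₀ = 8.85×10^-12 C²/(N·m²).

Use a concentric Gaussian sphere at r = 3.29 cm (r < 12.6 cm, inside the empty cavity).
No charge is enclosed, so by Gauss's law E·4πr² = 0 ⇒ E = 0.

E = 0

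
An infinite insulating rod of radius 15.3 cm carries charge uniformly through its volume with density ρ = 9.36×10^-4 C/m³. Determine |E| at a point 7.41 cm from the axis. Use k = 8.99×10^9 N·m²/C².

E ≈ 3.92×10^6 N/C

Coaxial Gaussian cylinder, radius r = 7.41 cm, length L (r < R).
Charge inside radius r per length L is ρ·πr²·L, so λ_enc = ρπr² = 1.615×10^-5 C/m.
Since E is radial and uniform over the curved surface, Φ = E·2πrL = Q_enc/ε₀ = λ_enc L/ε₀.
E = 2k|λ_enc|/r = 2(8.99×10^9)(1.615×10^-5)/(0.0741) = 3.92e6 N/C.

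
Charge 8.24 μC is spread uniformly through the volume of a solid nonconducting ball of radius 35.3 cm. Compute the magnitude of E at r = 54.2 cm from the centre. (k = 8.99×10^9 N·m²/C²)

By spherical symmetry E is radial; choose a Gaussian sphere of radius r = 54.2 cm (r > R, so the entire charge is enclosed).
Q_enc = 8.24 μC = 8.24×10^-6 C.
Since E is radial and uniform over the Gaussian sphere, Φ = E·4πr² = Q_enc/ε₀.
E = k|Q_enc|/r² = (8.99×10^9)(8.24e-6)/(0.542)² = 2.52×10^5 N/C.

|E| ≈ 2.52×10^5 N/C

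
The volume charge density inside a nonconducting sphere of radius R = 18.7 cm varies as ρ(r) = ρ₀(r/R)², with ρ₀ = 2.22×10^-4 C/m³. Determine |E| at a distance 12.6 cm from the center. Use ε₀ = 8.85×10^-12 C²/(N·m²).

Take a concentric spherical Gaussian surface of radius r = 12.6 cm (r < R).
Integrate the density: Q_enc = 4π ∫₀^r ρ₀(r'/R)^2 r'² dr' = 4πρ₀ r^5/(5·R²) = 5.067×10^-7 C.
By Gauss's law, ∮E·dA = E·4πr² = Q_enc/ε₀.
E = |Q_enc|/(4πε₀r²) = (5.067e-7)/(4π·8.85×10^-12·(0.126)²) = 2.87×10^5 N/C.

E = 2.87×10^5 N/C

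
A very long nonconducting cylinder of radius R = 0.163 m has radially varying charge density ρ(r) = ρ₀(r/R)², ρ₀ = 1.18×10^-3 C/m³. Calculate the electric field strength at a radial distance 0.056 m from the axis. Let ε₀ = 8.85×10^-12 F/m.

Take a coaxial cylindrical Gaussian surface of radius r = 0.056 m and length L (r < R).
Integrating ρ over the cross-section to radius r: λ_enc = (2πρ₀/R²) ∫₀^r r'^3 dr' = 2πρ₀ r^4/(4·R²) = 6.861×10^-7 C/m.
Since E is radial and uniform over the curved surface, Φ = E·2πrL = Q_enc/ε₀ = λ_enc L/ε₀.
E = |λ_enc|/(2πε₀r) = (6.861e-7)/(2π·8.85×10^-12·0.056) = 2.20×10^5 N/C.

2.20×10^5 N/C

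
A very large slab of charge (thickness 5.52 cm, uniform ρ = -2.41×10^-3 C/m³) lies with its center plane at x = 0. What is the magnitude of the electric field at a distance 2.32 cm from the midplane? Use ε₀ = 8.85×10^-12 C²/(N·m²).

|E| = 6.32×10^6 V/m

By symmetry E is perpendicular to the slab. A Gaussian pillbox from −2.32 cm to +2.32 cm (face area A) lies entirely within the slab.
Q_enc = ρ·(2x)·A and flux = 2EA, so 2EA = 2ρxA/ε₀ ⇒ E = |ρ|x/ε₀.
E = (2.41e-3)(0.0232)/(8.85×10^-12) = 6.32×10^6 N/C.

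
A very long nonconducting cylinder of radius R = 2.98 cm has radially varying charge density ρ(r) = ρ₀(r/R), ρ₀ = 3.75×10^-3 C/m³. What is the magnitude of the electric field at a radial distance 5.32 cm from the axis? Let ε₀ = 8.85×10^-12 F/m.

2.36×10^6 N/C

By cylindrical symmetry E is radial; use a coaxial Gaussian cylinder of radius 5.32 cm and length L (r > R, full charge per length enclosed).
λ_enc = 2π ∫₀^R ρ₀(r'/R)^1 r' dr' = 2πρ₀R²/3 = 6.975×10^-6 C/m.
Applying ∮E·dA = Q_enc/ε₀ with the end caps contributing no flux:
E = |λ_enc|/(2πε₀r) = (6.975e-6)/(2π·8.85×10^-12·0.0532) = 2.36×10^6 N/C.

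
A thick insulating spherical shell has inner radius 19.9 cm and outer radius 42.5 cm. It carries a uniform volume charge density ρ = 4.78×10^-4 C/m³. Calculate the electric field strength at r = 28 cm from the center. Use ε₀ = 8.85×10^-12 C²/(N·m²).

E ≈ 3.23e6 V/m

By spherical symmetry E is radial; choose a Gaussian sphere of radius r = 28 cm (within the shell material, 19.9 cm < r < 42.5 cm).
Enclosed charge is the volume from a to r: Q_enc = (4π/3)ρ(r³ − a³) = 2.817e-5 C.
By Gauss's law, ∮E·dA = E·4πr² = Q_enc/ε₀.
E = |Q_enc|/(4πε₀r²) = (2.817×10^-5)/(4π·8.85×10^-12·(0.28)²) = 3.23e6 N/C.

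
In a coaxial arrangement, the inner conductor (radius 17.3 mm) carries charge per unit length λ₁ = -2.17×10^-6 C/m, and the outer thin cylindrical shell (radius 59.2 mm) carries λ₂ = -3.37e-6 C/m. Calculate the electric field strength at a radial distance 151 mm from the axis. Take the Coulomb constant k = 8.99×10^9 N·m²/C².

6.60e5 V/m

Choose a coaxial cylinder of radius r = 151 mm (arbitrary length L) as the Gaussian surface (r > 59.2 mm, enclosing both).
λ_enc = λ₁ + λ₂ = (-2.17×10^-6) + (-3.37e-6) = -5.54×10^-6 C/m.
Gauss's law: E·2πrL = λ_enc L/ε₀.
E = 2k|λ_enc|/r = 2(8.99×10^9)(5.54e-6)/(0.151) = 6.60e5 N/C.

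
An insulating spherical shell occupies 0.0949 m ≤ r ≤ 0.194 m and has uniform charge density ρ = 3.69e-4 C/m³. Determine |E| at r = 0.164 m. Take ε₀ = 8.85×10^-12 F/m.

By spherical symmetry E is radial; choose a Gaussian sphere of radius r = 0.164 m (within the shell material, 0.0949 m < r < 0.194 m).
Only the shell between 0.0949 m and r is enclosed: Q_enc = ρ·(4π/3)(r³ − a³) = (3.69×10^-4)·(4π/3)·((0.164)³ − (0.0949)³) = 5.497×10^-6 C.
Since E is radial and uniform over the Gaussian sphere, Φ = E·4πr² = Q_enc/ε₀.
E = |Q_enc|/(4πε₀r²) = (5.497×10^-6)/(4π·8.85×10^-12·(0.164)²) = 1.84e6 N/C.

1.84×10^6 V/m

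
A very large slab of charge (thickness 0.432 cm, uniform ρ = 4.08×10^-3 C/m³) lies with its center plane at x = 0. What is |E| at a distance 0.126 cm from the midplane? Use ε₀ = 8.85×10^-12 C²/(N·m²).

By symmetry E is perpendicular to the slab. A Gaussian pillbox from −0.126 cm to +0.126 cm (face area A) lies entirely within the slab.
Q_enc = ρ·(2x)·A and flux = 2EA, so 2EA = 2ρxA/ε₀ ⇒ E = |ρ|x/ε₀.
E = (4.08×10^-3)(0.00126)/(8.85×10^-12) = 5.81e5 N/C.

|E| ≈ 5.81×10^5 V/m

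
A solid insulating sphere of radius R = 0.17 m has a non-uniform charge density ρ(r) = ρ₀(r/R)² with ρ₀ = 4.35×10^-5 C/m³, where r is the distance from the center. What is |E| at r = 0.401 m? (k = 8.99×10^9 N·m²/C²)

Use a concentric Gaussian sphere at r = 0.401 m (r > R, all charge enclosed).
Q_enc = 4π ∫₀^R ρ₀(r'/R)^2 r'² dr' = 4πρ₀R³/5 = 5.371×10^-7 C.
Gauss's law: E·4πr² = Q_enc/ε₀.
E = k|Q_enc|/r² = (8.99×10^9)(5.371×10^-7)/(0.401)² = 3.00e4 N/C.

|E| ≈ 3.00e4 V/m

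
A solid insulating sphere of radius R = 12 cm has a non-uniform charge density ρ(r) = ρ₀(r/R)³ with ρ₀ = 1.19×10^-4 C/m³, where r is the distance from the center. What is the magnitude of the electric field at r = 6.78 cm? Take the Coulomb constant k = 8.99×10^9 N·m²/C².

|E| ≈ 2.74×10^4 V/m

By spherical symmetry E is radial; choose a Gaussian sphere of radius r = 6.78 cm (r < R).
Integrate the density: Q_enc = 4π ∫₀^r ρ₀(r'/R)^3 r'² dr' = 4πρ₀ r^6/(6·R³) = 1.401×10^-8 C.
Applying ∮E·dA = Q_enc/ε₀ with Φ = E(4πr²):
E = k|Q_enc|/r² = (8.99×10^9)(1.401×10^-8)/(0.0678)² = 2.74×10^4 N/C.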